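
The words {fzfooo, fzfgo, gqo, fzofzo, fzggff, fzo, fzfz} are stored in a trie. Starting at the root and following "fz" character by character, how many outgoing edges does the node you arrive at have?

The children of the "fz" node are the distinct next characters among strings starting with "fz".
Distinct next characters after "fz": f, g, o.
That node has 3 child edges.

3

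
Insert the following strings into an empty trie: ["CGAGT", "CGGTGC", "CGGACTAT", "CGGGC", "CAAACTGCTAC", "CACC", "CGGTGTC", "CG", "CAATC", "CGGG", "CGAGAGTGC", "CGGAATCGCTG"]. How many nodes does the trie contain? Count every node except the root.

Trace insertions, counting only characters that open a new branch:
  "CGAGT" → 5 new (C, G, A, G, T)
  "CGGTGC" → prefix "CG" already present; 4 new (G, T, G, C)
  "CGGACTAT" → prefix "CGG" already present; 5 new (A, C, T, A, T)
  "CGGGC" → prefix "CGG" already present; 2 new (G, C)
  "CAAACTGCTAC" → prefix "C" already present; 10 new (A, A, A, C, T, G, C, T, A, C)
  "CACC" → prefix "CA" already present; 2 new (C, C)
  "CGGTGTC" → prefix "CGGTG" already present; 2 new (T, C)
  "CG" → prefix "CG" already present; 0 new (none)
  "CAATC" → prefix "CAA" already present; 2 new (T, C)
  "CGGG" → prefix "CGGG" already present; 0 new (none)
  "CGAGAGTGC" → prefix "CGAG" already present; 5 new (A, G, T, G, C)
  "CGGAATCGCTG" → prefix "CGGA" already present; 7 new (A, T, C, G, C, T, G)
Total nodes = 5 + 4 + 5 + 2 + 10 + 2 + 2 + 0 + 2 + 0 + 5 + 7 = 44

44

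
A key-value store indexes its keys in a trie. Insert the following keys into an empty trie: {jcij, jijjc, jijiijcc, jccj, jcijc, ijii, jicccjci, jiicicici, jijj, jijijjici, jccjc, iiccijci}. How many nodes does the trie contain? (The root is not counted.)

Trace insertions, counting only characters that open a new branch:
  "jcij" → 4 new (j, c, i, j)
  "jijjc" → prefix "j" already present; 4 new (i, j, j, c)
  "jijiijcc" → prefix "jij" already present; 5 new (i, i, j, c, c)
  "jccj" → prefix "jc" already present; 2 new (c, j)
  "jcijc" → prefix "jcij" already present; 1 new (c)
  "ijii" → 4 new (i, j, i, i)
  "jicccjci" → prefix "ji" already present; 6 new (c, c, c, j, c, i)
  "jiicicici" → prefix "ji" already present; 7 new (i, c, i, c, i, c, i)
  "jijj" → prefix "jijj" already present; 0 new (none)
  "jijijjici" → prefix "jiji" already present; 5 new (j, j, i, c, i)
  "jccjc" → prefix "jccj" already present; 1 new (c)
  "iiccijci" → prefix "i" already present; 7 new (i, c, c, i, j, c, i)
Total nodes = 4 + 4 + 5 + 2 + 1 + 4 + 6 + 7 + 0 + 5 + 1 + 7 = 46

46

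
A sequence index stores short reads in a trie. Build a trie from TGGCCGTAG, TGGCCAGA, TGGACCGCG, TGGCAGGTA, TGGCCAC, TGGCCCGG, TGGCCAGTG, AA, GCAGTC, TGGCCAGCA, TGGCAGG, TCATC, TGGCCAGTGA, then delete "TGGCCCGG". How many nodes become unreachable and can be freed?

3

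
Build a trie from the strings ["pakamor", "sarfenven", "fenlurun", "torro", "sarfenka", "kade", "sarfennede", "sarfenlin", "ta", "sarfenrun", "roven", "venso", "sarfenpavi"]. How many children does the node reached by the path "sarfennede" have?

Follow the path "sarfennede" to its node, then look at its outgoing edges.
No stored string extends past "sarfennede".
That node has 0 child edges.

0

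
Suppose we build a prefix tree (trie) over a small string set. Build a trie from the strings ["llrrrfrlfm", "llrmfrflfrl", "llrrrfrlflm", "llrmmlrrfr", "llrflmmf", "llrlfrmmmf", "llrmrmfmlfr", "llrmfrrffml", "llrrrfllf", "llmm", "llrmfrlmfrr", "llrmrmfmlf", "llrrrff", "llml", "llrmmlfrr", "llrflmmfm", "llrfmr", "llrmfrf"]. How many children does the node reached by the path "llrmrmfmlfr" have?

Follow the path "llrmrmfmlfr" to its node, then look at its outgoing edges.
No stored string extends past "llrmrmfmlfr".
That node has 0 child edges.

0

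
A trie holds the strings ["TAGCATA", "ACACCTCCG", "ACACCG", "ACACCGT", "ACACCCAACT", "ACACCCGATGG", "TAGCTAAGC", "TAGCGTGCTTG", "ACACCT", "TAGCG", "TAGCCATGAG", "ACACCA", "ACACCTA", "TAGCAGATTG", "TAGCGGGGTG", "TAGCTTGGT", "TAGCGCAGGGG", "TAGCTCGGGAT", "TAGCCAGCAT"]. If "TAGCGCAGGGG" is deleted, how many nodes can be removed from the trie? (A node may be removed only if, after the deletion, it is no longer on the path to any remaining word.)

6

A node on "TAGCGCAGGGG"'s path can go only if nothing else ends at it or branches off below it.
The suffix "CAGGGG" (6 nodes) is used only by "TAGCGCAGGGG"; the node for "TAGCG" still has the child "T", so pruning stops there.
Nodes removed: 6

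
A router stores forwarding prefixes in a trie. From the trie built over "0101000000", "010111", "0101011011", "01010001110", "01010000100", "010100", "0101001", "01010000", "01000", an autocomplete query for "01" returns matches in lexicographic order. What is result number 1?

Filter for "01…" and sort: "01000", "010100", "01010000", "0101000000", "01010000100", "01010001110", "0101001", "0101011011", "010111"
Position 1: 01000

01000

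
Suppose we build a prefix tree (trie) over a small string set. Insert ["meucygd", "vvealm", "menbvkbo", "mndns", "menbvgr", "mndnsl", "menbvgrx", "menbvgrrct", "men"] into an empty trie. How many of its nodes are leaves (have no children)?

A leaf is a node with no children — equivalently, the end of a word that is not a proper prefix of any other stored word.
Those words: "menbvgrrct", "menbvgrx", "menbvkbo", "meucygd", "mndnsl", "vvealm"
Leaf count: 6

6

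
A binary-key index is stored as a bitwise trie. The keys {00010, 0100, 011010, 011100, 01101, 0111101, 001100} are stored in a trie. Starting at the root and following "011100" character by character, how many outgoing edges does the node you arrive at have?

0

Follow the path "011100" to its node, then look at its outgoing edges.
No stored string extends past "011100".
That node has 0 child edges.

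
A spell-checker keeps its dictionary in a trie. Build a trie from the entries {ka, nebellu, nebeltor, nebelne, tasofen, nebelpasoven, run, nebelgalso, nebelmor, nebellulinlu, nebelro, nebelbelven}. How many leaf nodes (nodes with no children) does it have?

A leaf is a node with no children — equivalently, the end of a word that is not a proper prefix of any other stored word.
Those words: "ka", "nebelbelven", "nebelgalso", "nebellulinlu", "nebelmor", "nebelne", "nebelpasoven", "nebelro", "nebeltor", "run", "tasofen"
Leaf count: 11

11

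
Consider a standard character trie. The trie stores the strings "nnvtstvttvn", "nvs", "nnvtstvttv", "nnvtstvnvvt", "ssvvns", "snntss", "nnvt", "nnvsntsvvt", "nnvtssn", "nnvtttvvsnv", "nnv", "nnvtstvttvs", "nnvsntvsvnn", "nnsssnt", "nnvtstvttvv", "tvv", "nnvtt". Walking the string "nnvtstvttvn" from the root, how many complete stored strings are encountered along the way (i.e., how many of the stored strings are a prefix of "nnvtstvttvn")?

4

Walk "nnvtstvttvn" from the root; an end-of-word marker is hit whenever a stored word is a prefix of "nnvtstvttvn".
Prefixes of the query that are stored words: "nnv", "nnvt", "nnvtstvttv", "nnvtstvttvn"
Count: 4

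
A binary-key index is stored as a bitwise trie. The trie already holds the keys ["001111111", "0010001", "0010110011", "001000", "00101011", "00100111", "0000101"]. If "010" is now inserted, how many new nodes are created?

2

The longest prefix of "010" already in the trie is "0" (length 1).
Each of the 2 remaining characters creates one node.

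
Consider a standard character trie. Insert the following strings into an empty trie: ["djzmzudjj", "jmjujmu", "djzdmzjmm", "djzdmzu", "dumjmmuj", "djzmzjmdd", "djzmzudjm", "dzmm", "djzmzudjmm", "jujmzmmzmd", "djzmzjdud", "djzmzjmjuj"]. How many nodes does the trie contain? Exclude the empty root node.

For each word, the new-node count is its length minus the longest prefix already in the trie:
  "djzmzudjj" → 9 new (d, j, z, m, z, u, d, j, j)
  "jmjujmu" → 7 new (j, m, j, u, j, m, u)
  "djzdmzjmm" → prefix "djz" already present; 6 new (d, m, z, j, m, m)
  "djzdmzu" → prefix "djzdmz" already present; 1 new (u)
  "dumjmmuj" → prefix "d" already present; 7 new (u, m, j, m, m, u, j)
  "djzmzjmdd" → prefix "djzmz" already present; 4 new (j, m, d, d)
  "djzmzudjm" → prefix "djzmzudj" already present; 1 new (m)
  "dzmm" → prefix "d" already present; 3 new (z, m, m)
  "djzmzudjmm" → prefix "djzmzudjm" already present; 1 new (m)
  "jujmzmmzmd" → prefix "j" already present; 9 new (u, j, m, z, m, m, z, m, d)
  "djzmzjdud" → prefix "djzmzj" already present; 3 new (d, u, d)
  "djzmzjmjuj" → prefix "djzmzjm" already present; 3 new (j, u, j)
Total nodes = 9 + 7 + 6 + 1 + 7 + 4 + 1 + 3 + 1 + 9 + 3 + 3 = 54

54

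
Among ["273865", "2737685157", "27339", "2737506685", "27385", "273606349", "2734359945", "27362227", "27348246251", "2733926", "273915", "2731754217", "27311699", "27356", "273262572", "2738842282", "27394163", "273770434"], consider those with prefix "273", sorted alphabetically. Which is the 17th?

273915

Filter for "273…" and sort: "27311699", "2731754217", "273262572", "27339", "2733926", "2734359945", "27348246251", "27356", "273606349", "27362227", "2737506685", "2737685157", "273770434", "27385", "273865", "2738842282", "273915", "27394163"
The 17th is 273915.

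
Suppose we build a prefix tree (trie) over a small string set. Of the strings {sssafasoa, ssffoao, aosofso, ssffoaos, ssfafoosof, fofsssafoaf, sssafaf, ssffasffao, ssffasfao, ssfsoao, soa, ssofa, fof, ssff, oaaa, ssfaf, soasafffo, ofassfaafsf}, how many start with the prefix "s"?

13

Filter for entries beginning with "s":
Words under "s": soa, soasafffo, ssfaf, ssfafoosof, ssff, ssffasfao, ssffasffao, ssffoao, ssffoaos, ssfsoao, ssofa, sssafaf, sssafasoa
Count: 13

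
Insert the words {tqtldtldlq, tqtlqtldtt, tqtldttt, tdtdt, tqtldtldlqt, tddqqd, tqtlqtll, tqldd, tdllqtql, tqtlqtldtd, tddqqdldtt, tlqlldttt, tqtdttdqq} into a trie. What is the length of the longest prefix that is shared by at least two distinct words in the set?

10

Look for the deepest trie node that still has at least two words in its subtree.
"tqtldtldlq" and "tqtldtldlqt" agree on "tqtldtldlq" (10 characters) before diverging; nothing deeper is shared.
Longest shared-prefix length: 10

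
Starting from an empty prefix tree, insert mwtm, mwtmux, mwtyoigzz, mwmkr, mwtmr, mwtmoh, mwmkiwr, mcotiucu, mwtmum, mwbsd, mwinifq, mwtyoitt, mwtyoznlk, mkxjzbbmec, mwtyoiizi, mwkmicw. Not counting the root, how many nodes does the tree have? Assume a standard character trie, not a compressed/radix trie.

For each word, the new-node count is its length minus the longest prefix already in the trie:
  "mwtm" → 4 new (m, w, t, m)
  "mwtmux" → prefix "mwtm" already present; 2 new (u, x)
  "mwtyoigzz" → prefix "mwt" already present; 6 new (y, o, i, g, z, z)
  "mwmkr" → prefix "mw" already present; 3 new (m, k, r)
  "mwtmr" → prefix "mwtm" already present; 1 new (r)
  "mwtmoh" → prefix "mwtm" already present; 2 new (o, h)
  "mwmkiwr" → prefix "mwmk" already present; 3 new (i, w, r)
  "mcotiucu" → prefix "m" already present; 7 new (c, o, t, i, u, c, u)
  "mwtmum" → prefix "mwtmu" already present; 1 new (m)
  "mwbsd" → prefix "mw" already present; 3 new (b, s, d)
  "mwinifq" → prefix "mw" already present; 5 new (i, n, i, f, q)
  "mwtyoitt" → prefix "mwtyoi" already present; 2 new (t, t)
  "mwtyoznlk" → prefix "mwtyo" already present; 4 new (z, n, l, k)
  "mkxjzbbmec" → prefix "m" already present; 9 new (k, x, j, z, b, b, m, e, c)
  "mwtyoiizi" → prefix "mwtyoi" already present; 3 new (i, z, i)
  "mwkmicw" → prefix "mw" already present; 5 new (k, m, i, c, w)
Total nodes = 4 + 2 + 6 + 3 + 1 + 2 + 3 + 7 + 1 + 3 + 5 + 2 + 4 + 9 + 3 + 5 = 60

60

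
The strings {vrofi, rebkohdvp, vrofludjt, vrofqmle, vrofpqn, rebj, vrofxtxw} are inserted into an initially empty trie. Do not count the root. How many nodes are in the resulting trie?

31

For each word, the new-node count is its length minus the longest prefix already in the trie:
  "vrofi" → 5 new (v, r, o, f, i)
  "rebkohdvp" → 9 new (r, e, b, k, o, h, d, v, p)
  "vrofludjt" → prefix "vrof" already present; 5 new (l, u, d, j, t)
  "vrofqmle" → prefix "vrof" already present; 4 new (q, m, l, e)
  "vrofpqn" → prefix "vrof" already present; 3 new (p, q, n)
  "rebj" → prefix "reb" already present; 1 new (j)
  "vrofxtxw" → prefix "vrof" already present; 4 new (x, t, x, w)
Total nodes = 5 + 9 + 5 + 4 + 3 + 1 + 4 = 31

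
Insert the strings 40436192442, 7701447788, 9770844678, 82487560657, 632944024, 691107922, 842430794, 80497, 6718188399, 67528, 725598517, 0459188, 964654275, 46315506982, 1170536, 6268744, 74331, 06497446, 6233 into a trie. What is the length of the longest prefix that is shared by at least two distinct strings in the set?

2

Equivalently: take the maximum, over all pairs, of their longest common prefix length.
e.g. "6233" and "6268744" share the prefix "62" of length 2; no pair shares a longer one.
Longest shared-prefix length: 2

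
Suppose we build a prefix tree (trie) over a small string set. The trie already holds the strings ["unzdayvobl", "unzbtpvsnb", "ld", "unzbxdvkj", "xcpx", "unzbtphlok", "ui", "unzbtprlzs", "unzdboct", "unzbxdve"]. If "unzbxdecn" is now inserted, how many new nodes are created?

The longest prefix of "unzbxdecn" already in the trie is "unzbxd" (length 6).
So 9 − 6 = 3 new nodes.

3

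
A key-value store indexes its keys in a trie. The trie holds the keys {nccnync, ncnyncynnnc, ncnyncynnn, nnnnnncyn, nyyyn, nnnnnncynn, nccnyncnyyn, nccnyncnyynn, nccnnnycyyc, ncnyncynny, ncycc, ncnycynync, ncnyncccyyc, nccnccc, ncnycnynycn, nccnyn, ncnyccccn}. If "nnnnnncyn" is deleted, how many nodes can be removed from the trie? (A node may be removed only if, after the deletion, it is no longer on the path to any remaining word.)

0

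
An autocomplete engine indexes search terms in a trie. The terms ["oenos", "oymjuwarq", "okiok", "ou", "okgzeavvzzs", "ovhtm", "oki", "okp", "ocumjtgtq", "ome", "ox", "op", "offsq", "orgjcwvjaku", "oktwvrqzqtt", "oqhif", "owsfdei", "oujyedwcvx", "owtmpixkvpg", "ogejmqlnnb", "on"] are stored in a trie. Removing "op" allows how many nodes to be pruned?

After clearing the end-marker at "op", prune upward until reaching a node still needed by another word.
The suffix "p" (1 node) is used only by "op"; the node for "o" still has the child "e", so pruning stops there.
Nodes removed: 1

1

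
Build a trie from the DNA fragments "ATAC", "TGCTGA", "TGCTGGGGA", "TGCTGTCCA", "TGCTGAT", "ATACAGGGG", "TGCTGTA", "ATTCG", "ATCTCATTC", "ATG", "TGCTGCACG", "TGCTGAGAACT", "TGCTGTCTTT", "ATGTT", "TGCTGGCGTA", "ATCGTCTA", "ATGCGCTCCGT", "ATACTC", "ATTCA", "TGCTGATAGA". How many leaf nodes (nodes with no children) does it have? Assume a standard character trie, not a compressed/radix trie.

16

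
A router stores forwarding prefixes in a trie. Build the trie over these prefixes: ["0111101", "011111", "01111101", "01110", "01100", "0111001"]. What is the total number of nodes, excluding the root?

15

Count nodes per top-level branch (shared prefixes stored once):
  '0'-branch (01100, 01110, 0111001, 0111101, 011111, 01111101): 15 nodes
Sum: 15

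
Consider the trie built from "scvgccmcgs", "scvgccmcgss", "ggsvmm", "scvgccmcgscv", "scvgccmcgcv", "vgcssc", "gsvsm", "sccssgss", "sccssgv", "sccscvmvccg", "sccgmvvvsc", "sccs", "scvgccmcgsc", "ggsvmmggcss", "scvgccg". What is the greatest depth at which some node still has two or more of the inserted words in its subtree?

11

Look for the deepest trie node that still has at least two words in its subtree.
"scvgccmcgsc" and "scvgccmcgscv" agree on "scvgccmcgsc" (11 characters) before diverging; nothing deeper is shared.
Longest shared-prefix length: 11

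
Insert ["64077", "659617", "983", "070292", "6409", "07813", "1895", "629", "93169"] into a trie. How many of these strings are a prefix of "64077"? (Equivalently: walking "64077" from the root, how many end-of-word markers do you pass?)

Check each prefix of "64077" against the stored set — each match is an end-marker on the path.
Prefixes of the query that are stored words: "64077"
Count: 1

1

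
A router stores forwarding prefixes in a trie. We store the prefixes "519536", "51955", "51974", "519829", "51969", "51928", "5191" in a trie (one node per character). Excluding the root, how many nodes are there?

17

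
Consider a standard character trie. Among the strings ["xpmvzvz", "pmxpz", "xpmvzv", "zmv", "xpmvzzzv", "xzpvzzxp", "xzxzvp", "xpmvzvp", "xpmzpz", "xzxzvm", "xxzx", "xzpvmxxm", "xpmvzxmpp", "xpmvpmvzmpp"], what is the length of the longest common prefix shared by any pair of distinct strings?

6

Equivalently: take the maximum, over all pairs, of their longest common prefix length.
e.g. "xpmvzv" and "xpmvzvp" share the prefix "xpmvzv" of length 6; no pair shares a longer one.
Longest shared-prefix length: 6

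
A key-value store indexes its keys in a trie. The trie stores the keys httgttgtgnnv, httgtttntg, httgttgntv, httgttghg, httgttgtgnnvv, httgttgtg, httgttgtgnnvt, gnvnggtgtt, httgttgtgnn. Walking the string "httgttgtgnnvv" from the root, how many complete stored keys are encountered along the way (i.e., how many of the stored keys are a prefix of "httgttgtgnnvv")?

Traverse "httgttgtgnnvv" character by character; count nodes along the way that are marked as word ends.
Prefixes of the query that are stored words: "httgttgtg", "httgttgtgnn", "httgttgtgnnv", "httgttgtgnnvv"
Count: 4

4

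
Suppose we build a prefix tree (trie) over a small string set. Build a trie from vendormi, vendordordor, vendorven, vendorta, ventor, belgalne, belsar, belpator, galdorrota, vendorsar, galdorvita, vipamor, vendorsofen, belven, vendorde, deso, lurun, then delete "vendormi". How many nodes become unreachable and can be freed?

After clearing the end-marker at "vendormi", prune upward until reaching a node still needed by another word.
The suffix "mi" (2 nodes) is used only by "vendormi"; the node for "vendor" still has the child "d", so pruning stops there.
Nodes removed: 2

2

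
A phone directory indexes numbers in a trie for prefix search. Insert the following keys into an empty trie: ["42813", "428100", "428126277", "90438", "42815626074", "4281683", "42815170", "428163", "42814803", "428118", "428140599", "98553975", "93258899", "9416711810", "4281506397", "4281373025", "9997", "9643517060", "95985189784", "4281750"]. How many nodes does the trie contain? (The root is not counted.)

99

For each word, the new-node count is its length minus the longest prefix already in the trie:
  "42813" → 5 new (4, 2, 8, 1, 3)
  "428100" → prefix "4281" already present; 2 new (0, 0)
  "428126277" → prefix "4281" already present; 5 new (2, 6, 2, 7, 7)
  "90438" → 5 new (9, 0, 4, 3, 8)
  "42815626074" → prefix "4281" already present; 7 new (5, 6, 2, 6, 0, 7, 4)
  "4281683" → prefix "4281" already present; 3 new (6, 8, 3)
  "42815170" → prefix "42815" already present; 3 new (1, 7, 0)
  "428163" → prefix "42816" already present; 1 new (3)
  "42814803" → prefix "4281" already present; 4 new (4, 8, 0, 3)
  "428118" → prefix "4281" already present; 2 new (1, 8)
  "428140599" → prefix "42814" already present; 4 new (0, 5, 9, 9)
  "98553975" → prefix "9" already present; 7 new (8, 5, 5, 3, 9, 7, 5)
  "93258899" → prefix "9" already present; 7 new (3, 2, 5, 8, 8, 9, 9)
  "9416711810" → prefix "9" already present; 9 new (4, 1, 6, 7, 1, 1, 8, 1, 0)
  "4281506397" → prefix "42815" already present; 5 new (0, 6, 3, 9, 7)
  "4281373025" → prefix "42813" already present; 5 new (7, 3, 0, 2, 5)
  "9997" → prefix "9" already present; 3 new (9, 9, 7)
  "9643517060" → prefix "9" already present; 9 new (6, 4, 3, 5, 1, 7, 0, 6, 0)
  "95985189784" → prefix "9" already present; 10 new (5, 9, 8, 5, 1, 8, 9, 7, 8, 4)
  "4281750" → prefix "4281" already present; 3 new (7, 5, 0)
Total nodes = 5 + 2 + 5 + 5 + 7 + 3 + 3 + 1 + 4 + 2 + 4 + 7 + 7 + 9 + 5 + 5 + 3 + 9 + 10 + 3 = 99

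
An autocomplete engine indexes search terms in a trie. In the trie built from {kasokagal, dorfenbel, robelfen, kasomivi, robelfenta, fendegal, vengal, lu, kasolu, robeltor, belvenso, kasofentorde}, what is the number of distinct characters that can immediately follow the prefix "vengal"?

0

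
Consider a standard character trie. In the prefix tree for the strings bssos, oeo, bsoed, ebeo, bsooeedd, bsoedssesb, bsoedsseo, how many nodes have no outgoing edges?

A leaf is a node with no children — equivalently, the end of a word that is not a proper prefix of any other stored word.
Those words: "bsoedsseo", "bsoedssesb", "bsooeedd", "bssos", "ebeo", "oeo"
Leaf count: 6

6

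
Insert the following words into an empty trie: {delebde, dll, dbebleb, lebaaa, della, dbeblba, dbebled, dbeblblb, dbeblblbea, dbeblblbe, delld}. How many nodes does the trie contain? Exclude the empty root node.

Trace insertions, counting only characters that open a new branch:
  "delebde" → 7 new (d, e, l, e, b, d, e)
  "dll" → prefix "d" already present; 2 new (l, l)
  "dbebleb" → prefix "d" already present; 6 new (b, e, b, l, e, b)
  "lebaaa" → 6 new (l, e, b, a, a, a)
  "della" → prefix "del" already present; 2 new (l, a)
  "dbeblba" → prefix "dbebl" already present; 2 new (b, a)
  "dbebled" → prefix "dbeble" already present; 1 new (d)
  "dbeblblb" → prefix "dbeblb" already present; 2 new (l, b)
  "dbeblblbea" → prefix "dbeblblb" already present; 2 new (e, a)
  "dbeblblbe" → prefix "dbeblblbe" already present; 0 new (none)
  "delld" → prefix "dell" already present; 1 new (d)
Total nodes = 7 + 2 + 6 + 6 + 2 + 2 + 1 + 2 + 2 + 0 + 1 = 31

31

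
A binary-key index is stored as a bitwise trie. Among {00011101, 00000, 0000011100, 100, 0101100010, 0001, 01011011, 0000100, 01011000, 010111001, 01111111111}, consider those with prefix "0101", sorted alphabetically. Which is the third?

DFS of the "0101" subtree visits, in order: "01011000", "0101100010", "01011011", "010111001"
Position 3: 01011011

01011011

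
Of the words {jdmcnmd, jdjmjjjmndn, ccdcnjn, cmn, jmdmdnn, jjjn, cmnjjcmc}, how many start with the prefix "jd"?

Traverse to the node for "jd", then collect every word in that subtree.
Words under "jd": jdjmjjjmndn, jdmcnmd
Count: 2

2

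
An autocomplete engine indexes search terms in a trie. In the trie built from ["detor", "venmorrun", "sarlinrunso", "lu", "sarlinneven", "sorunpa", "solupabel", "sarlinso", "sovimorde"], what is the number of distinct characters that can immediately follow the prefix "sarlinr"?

The children of the "sarlinr" node are the distinct next characters among strings starting with "sarlinr".
Characters that immediately follow "sarlinr" among the stored strings: {u}.
That node has 1 child edge.

1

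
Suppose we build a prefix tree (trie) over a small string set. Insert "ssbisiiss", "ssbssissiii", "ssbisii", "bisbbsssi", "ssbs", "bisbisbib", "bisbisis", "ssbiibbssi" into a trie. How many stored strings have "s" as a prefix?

Walk to "s"; the words in its subtree are exactly those with that prefix.
Matches: "ssbiibbssi", "ssbisii", "ssbisiiss", "ssbs", "ssbssissiii"
Count: 5

5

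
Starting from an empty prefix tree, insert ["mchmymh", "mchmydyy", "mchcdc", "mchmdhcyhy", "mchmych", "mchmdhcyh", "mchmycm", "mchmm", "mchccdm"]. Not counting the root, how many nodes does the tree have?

Trace insertions, counting only characters that open a new branch:
  "mchmymh" → 7 new (m, c, h, m, y, m, h)
  "mchmydyy" → prefix "mchmy" already present; 3 new (d, y, y)
  "mchcdc" → prefix "mch" already present; 3 new (c, d, c)
  "mchmdhcyhy" → prefix "mchm" already present; 6 new (d, h, c, y, h, y)
  "mchmych" → prefix "mchmy" already present; 2 new (c, h)
  "mchmdhcyh" → prefix "mchmdhcyh" already present; 0 new (none)
  "mchmycm" → prefix "mchmyc" already present; 1 new (m)
  "mchmm" → prefix "mchm" already present; 1 new (m)
  "mchccdm" → prefix "mchc" already present; 3 new (c, d, m)
Total nodes = 7 + 3 + 3 + 6 + 2 + 0 + 1 + 1 + 3 = 26

26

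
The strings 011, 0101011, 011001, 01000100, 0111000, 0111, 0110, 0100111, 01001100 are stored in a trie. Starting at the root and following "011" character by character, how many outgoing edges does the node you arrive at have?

2

Follow the path "011" to its node, then look at its outgoing edges.
Distinct next characters after "011": 0, 1.
That node has 2 child edges.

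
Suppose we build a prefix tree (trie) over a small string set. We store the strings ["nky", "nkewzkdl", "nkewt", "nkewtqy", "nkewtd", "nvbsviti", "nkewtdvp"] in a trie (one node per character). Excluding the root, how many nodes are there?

Trace insertions, counting only characters that open a new branch:
  "nky" → 3 new (n, k, y)
  "nkewzkdl" → prefix "nk" already present; 6 new (e, w, z, k, d, l)
  "nkewt" → prefix "nkew" already present; 1 new (t)
  "nkewtqy" → prefix "nkewt" already present; 2 new (q, y)
  "nkewtd" → prefix "nkewt" already present; 1 new (d)
  "nvbsviti" → prefix "n" already present; 7 new (v, b, s, v, i, t, i)
  "nkewtdvp" → prefix "nkewtd" already present; 2 new (v, p)
Total nodes = 3 + 6 + 1 + 2 + 1 + 7 + 2 = 22

22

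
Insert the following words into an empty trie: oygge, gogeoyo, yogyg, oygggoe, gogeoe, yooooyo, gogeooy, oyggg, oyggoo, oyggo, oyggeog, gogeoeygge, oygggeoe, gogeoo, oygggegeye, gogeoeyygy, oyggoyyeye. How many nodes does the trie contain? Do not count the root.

Count nodes per top-level branch (shared prefixes stored once):
  'g'-branch (gogeoe, gogeoeygge, gogeoeyygy, gogeoo, gogeooy, gogeoyo): 17 nodes
  'o'-branch (oygge, oyggeog, oyggg, oygggegeye, oygggeoe, oygggoe, oyggo, oyggoo, oyggoyyeye): 24 nodes
  'y'-branch (yogyg, yooooyo): 10 nodes
Sum: 51

51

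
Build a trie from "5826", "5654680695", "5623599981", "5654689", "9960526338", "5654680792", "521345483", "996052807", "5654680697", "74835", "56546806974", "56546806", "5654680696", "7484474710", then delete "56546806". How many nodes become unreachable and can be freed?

Walk "56546806" from the leaf back toward the root, removing each node that no remaining word uses.
Every node on "56546806" is still needed (e.g. by "5654680695"), so nothing is freed.
Nodes removed: 0

0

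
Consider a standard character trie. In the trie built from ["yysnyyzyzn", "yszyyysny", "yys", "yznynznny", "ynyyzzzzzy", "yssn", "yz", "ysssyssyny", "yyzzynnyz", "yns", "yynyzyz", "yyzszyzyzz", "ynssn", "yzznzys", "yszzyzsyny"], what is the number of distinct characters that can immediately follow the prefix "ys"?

2

Walk "ys" from the root, arriving at one node.
Characters that immediately follow "ys" among the stored strings: {s, z}.
That node has 2 child edges.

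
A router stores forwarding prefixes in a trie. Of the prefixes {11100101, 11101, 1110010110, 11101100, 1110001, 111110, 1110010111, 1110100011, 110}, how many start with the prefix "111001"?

Traverse to the node for "111001", then collect every word in that subtree.
Matches: "11100101", "1110010110", "1110010111"
Count: 3

3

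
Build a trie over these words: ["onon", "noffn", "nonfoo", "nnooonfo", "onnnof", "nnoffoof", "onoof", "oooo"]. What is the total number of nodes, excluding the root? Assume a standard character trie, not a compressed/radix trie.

Trie structure (* marks end of a word):
(root)
├─ n
│  ├─ n
│  │  └─ o
│  │     ├─ f
│  │     │  └─ f
│  │     │     └─ o
│  │     │        └─ o
│  │     │           └─ f *
│  │     └─ o
│  │        └─ o
│  │           └─ n
│  │              └─ f
│  │                 └─ o *
│  └─ o
│     ├─ f
│     │  └─ f
│     │     └─ n *
│     └─ n
│        └─ f
│           └─ o
│              └─ o *
└─ o
   ├─ n
   │  ├─ n
   │  │  └─ n
   │  │     └─ o
   │  │        └─ f *
   │  └─ o
   │     ├─ n *
   │     └─ o
   │        └─ f *
   └─ o
      └─ o
         └─ o *
Counting every labelled node above: 34.

34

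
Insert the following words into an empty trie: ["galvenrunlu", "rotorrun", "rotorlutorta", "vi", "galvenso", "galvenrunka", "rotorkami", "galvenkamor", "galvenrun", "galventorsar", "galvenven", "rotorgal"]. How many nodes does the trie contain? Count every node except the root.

Count nodes per top-level branch (shared prefixes stored once):
  'g'-branch (galvenkamor, galvenrun, galvenrunka, galvenrunlu, galvenso, galventorsar, galvenven): 29 nodes
  'r'-branch (rotorgal, rotorkami, rotorlutorta, rotorrun): 22 nodes
  'v'-branch (vi): 2 nodes
Sum: 53

53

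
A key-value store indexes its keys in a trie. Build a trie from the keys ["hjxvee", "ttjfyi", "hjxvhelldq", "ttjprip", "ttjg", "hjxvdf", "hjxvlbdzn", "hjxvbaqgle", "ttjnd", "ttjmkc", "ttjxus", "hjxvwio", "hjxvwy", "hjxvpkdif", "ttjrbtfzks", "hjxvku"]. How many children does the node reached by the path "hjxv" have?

The children of the "hjxv" node are the distinct next characters among strings starting with "hjxv".
Characters that immediately follow "hjxv" among the stored strings: {b, d, e, h, k, l, p, w}.
That node has 8 child edges.

8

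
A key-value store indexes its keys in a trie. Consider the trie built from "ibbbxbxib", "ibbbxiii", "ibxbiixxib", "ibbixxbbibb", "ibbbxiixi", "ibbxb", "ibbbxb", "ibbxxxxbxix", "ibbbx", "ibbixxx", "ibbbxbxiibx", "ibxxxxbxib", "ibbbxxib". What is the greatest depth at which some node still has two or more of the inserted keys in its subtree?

8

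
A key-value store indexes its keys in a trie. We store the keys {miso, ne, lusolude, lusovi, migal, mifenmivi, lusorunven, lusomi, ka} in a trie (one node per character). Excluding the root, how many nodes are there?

Trace insertions, counting only characters that open a new branch:
  "miso" → 4 new (m, i, s, o)
  "ne" → 2 new (n, e)
  "lusolude" → 8 new (l, u, s, o, l, u, d, e)
  "lusovi" → prefix "luso" already present; 2 new (v, i)
  "migal" → prefix "mi" already present; 3 new (g, a, l)
  "mifenmivi" → prefix "mi" already present; 7 new (f, e, n, m, i, v, i)
  "lusorunven" → prefix "luso" already present; 6 new (r, u, n, v, e, n)
  "lusomi" → prefix "luso" already present; 2 new (m, i)
  "ka" → 2 new (k, a)
Total nodes = 4 + 2 + 8 + 2 + 3 + 7 + 6 + 2 + 2 = 36

36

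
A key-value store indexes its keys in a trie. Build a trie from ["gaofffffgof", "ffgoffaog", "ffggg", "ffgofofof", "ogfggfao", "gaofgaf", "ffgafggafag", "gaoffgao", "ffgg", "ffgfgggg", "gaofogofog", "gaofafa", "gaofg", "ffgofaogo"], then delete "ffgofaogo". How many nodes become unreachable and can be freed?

4

A node on "ffgofaogo"'s path can go only if nothing else ends at it or branches off below it.
The suffix "aogo" (4 nodes) is used only by "ffgofaogo"; the node for "ffgof" still has the child "f", so pruning stops there.
Nodes removed: 4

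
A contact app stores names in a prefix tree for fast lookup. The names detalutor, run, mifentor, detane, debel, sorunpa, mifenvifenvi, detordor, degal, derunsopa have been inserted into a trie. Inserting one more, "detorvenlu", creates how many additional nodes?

"detor" is already a path in the trie; the remaining "venlu" must be added.
Each of the 5 remaining characters creates one node.

5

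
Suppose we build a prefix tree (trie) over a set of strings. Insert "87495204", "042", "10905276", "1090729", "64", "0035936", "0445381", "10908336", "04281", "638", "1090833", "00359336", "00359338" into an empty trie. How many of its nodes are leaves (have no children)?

11

A leaf is a node with no children — equivalently, the end of a word that is not a proper prefix of any other stored word.
Those words: "00359336", "00359338", "0035936", "04281", "0445381", "10905276", "1090729", "10908336", "638", "64", "87495204"
Leaf count: 11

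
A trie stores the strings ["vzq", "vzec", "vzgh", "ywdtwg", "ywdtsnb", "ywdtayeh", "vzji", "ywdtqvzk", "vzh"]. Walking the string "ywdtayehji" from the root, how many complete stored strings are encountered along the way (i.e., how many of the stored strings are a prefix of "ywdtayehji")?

1

Check each prefix of "ywdtayehji" against the stored set — each match is an end-marker on the path.
Prefixes of the query that are stored words: "ywdtayeh"
Count: 1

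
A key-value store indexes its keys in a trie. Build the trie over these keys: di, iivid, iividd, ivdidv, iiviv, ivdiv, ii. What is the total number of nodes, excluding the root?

Trace insertions, counting only characters that open a new branch:
  "di" → 2 new (d, i)
  "iivid" → 5 new (i, i, v, i, d)
  "iividd" → prefix "iivid" already present; 1 new (d)
  "ivdidv" → prefix "i" already present; 5 new (v, d, i, d, v)
  "iiviv" → prefix "iivi" already present; 1 new (v)
  "ivdiv" → prefix "ivdi" already present; 1 new (v)
  "ii" → prefix "ii" already present; 0 new (none)
Total nodes = 2 + 5 + 1 + 5 + 1 + 1 + 0 = 15

15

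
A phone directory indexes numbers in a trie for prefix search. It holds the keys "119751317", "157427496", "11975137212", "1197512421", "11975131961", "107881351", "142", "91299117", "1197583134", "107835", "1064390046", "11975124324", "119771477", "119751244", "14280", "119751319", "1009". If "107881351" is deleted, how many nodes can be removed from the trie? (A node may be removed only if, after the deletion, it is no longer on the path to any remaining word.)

5

Walk "107881351" from the leaf back toward the root, removing each node that no remaining word uses.
The suffix "81351" (5 nodes) is used only by "107881351"; the node for "1078" still has the child "3", so pruning stops there.
Nodes removed: 5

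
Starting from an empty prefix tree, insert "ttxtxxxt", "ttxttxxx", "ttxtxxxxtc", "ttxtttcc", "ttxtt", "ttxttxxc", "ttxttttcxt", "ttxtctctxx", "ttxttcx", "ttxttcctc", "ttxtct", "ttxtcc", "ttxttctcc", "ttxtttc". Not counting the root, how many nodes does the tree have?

Insert word by word; a character creates a node only if that edge doesn't already exist:
  "ttxtxxxt" → 8 new (t, t, x, t, x, x, x, t)
  "ttxttxxx" → prefix "ttxt" already present; 4 new (t, x, x, x)
  "ttxtxxxxtc" → prefix "ttxtxxx" already present; 3 new (x, t, c)
  "ttxtttcc" → prefix "ttxtt" already present; 3 new (t, c, c)
  "ttxtt" → prefix "ttxtt" already present; 0 new (none)
  "ttxttxxc" → prefix "ttxttxx" already present; 1 new (c)
  "ttxttttcxt" → prefix "ttxttt" already present; 4 new (t, c, x, t)
  "ttxtctctxx" → prefix "ttxt" already present; 6 new (c, t, c, t, x, x)
  "ttxttcx" → prefix "ttxtt" already present; 2 new (c, x)
  "ttxttcctc" → prefix "ttxttc" already present; 3 new (c, t, c)
  "ttxtct" → prefix "ttxtct" already present; 0 new (none)
  "ttxtcc" → prefix "ttxtc" already present; 1 new (c)
  "ttxttctcc" → prefix "ttxttc" already present; 3 new (t, c, c)
  "ttxtttc" → prefix "ttxtttc" already present; 0 new (none)
Total nodes = 8 + 4 + 3 + 3 + 0 + 1 + 4 + 6 + 2 + 3 + 0 + 1 + 3 + 0 = 38

38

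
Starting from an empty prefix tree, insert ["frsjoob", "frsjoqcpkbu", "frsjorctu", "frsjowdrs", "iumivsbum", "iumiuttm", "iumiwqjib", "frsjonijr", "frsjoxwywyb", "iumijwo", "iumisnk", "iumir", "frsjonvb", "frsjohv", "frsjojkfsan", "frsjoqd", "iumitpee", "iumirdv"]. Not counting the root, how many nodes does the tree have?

For each word, the new-node count is its length minus the longest prefix already in the trie:
  "frsjoob" → 7 new (f, r, s, j, o, o, b)
  "frsjoqcpkbu" → prefix "frsjo" already present; 6 new (q, c, p, k, b, u)
  "frsjorctu" → prefix "frsjo" already present; 4 new (r, c, t, u)
  "frsjowdrs" → prefix "frsjo" already present; 4 new (w, d, r, s)
  "iumivsbum" → 9 new (i, u, m, i, v, s, b, u, m)
  "iumiuttm" → prefix "iumi" already present; 4 new (u, t, t, m)
  "iumiwqjib" → prefix "iumi" already present; 5 new (w, q, j, i, b)
  "frsjonijr" → prefix "frsjo" already present; 4 new (n, i, j, r)
  "frsjoxwywyb" → prefix "frsjo" already present; 6 new (x, w, y, w, y, b)
  "iumijwo" → prefix "iumi" already present; 3 new (j, w, o)
  "iumisnk" → prefix "iumi" already present; 3 new (s, n, k)
  "iumir" → prefix "iumi" already present; 1 new (r)
  "frsjonvb" → prefix "frsjon" already present; 2 new (v, b)
  "frsjohv" → prefix "frsjo" already present; 2 new (h, v)
  "frsjojkfsan" → prefix "frsjo" already present; 6 new (j, k, f, s, a, n)
  "frsjoqd" → prefix "frsjoq" already present; 1 new (d)
  "iumitpee" → prefix "iumi" already present; 4 new (t, p, e, e)
  "iumirdv" → prefix "iumir" already present; 2 new (d, v)
Total nodes = 7 + 6 + 4 + 4 + 9 + 4 + 5 + 4 + 6 + 3 + 3 + 1 + 2 + 2 + 6 + 1 + 4 + 2 = 73

73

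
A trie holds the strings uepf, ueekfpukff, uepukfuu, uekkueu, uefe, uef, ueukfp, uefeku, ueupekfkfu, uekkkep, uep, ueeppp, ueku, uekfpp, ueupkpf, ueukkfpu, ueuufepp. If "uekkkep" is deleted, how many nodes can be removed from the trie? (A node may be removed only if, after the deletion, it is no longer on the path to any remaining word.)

3

After clearing the end-marker at "uekkkep", prune upward until reaching a node still needed by another word.
The suffix "kep" (3 nodes) is used only by "uekkkep"; the node for "uekk" still has the child "u", so pruning stops there.
Nodes removed: 3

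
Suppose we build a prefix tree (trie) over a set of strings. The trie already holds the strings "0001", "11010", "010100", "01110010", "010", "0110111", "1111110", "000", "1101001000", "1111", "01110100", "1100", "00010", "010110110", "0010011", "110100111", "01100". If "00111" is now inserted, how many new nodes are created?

Walking "00111" from the root, the first 3 characters ("001") follow existing edges; "1" is the first miss.
So 5 − 3 = 2 new nodes.

2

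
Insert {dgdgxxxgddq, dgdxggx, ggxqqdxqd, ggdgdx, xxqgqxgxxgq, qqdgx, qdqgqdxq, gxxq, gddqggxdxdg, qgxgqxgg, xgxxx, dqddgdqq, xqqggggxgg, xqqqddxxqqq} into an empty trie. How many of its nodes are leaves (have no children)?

14

A leaf is a node with no children — equivalently, the end of a word that is not a proper prefix of any other stored word.
Those words: "dgdgxxxgddq", "dgdxggx", "dqddgdqq", "gddqggxdxdg", "ggdgdx", "ggxqqdxqd", "gxxq", "qdqgqdxq", "qgxgqxgg", "qqdgx", "xgxxx", "xqqggggxgg", "xqqqddxxqqq", "xxqgqxgxxgq"
Leaf count: 14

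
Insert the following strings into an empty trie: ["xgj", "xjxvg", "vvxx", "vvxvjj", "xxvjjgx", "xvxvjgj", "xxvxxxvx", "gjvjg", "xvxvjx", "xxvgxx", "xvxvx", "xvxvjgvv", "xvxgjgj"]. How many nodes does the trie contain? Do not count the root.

Trace insertions, counting only characters that open a new branch:
  "xgj" → 3 new (x, g, j)
  "xjxvg" → prefix "x" already present; 4 new (j, x, v, g)
  "vvxx" → 4 new (v, v, x, x)
  "vvxvjj" → prefix "vvx" already present; 3 new (v, j, j)
  "xxvjjgx" → prefix "x" already present; 6 new (x, v, j, j, g, x)
  "xvxvjgj" → prefix "x" already present; 6 new (v, x, v, j, g, j)
  "xxvxxxvx" → prefix "xxv" already present; 5 new (x, x, x, v, x)
  "gjvjg" → 5 new (g, j, v, j, g)
  "xvxvjx" → prefix "xvxvj" already present; 1 new (x)
  "xxvgxx" → prefix "xxv" already present; 3 new (g, x, x)
  "xvxvx" → prefix "xvxv" already present; 1 new (x)
  "xvxvjgvv" → prefix "xvxvjg" already present; 2 new (v, v)
  "xvxgjgj" → prefix "xvx" already present; 4 new (g, j, g, j)
Total nodes = 3 + 4 + 4 + 3 + 6 + 6 + 5 + 5 + 1 + 3 + 1 + 2 + 4 = 47

47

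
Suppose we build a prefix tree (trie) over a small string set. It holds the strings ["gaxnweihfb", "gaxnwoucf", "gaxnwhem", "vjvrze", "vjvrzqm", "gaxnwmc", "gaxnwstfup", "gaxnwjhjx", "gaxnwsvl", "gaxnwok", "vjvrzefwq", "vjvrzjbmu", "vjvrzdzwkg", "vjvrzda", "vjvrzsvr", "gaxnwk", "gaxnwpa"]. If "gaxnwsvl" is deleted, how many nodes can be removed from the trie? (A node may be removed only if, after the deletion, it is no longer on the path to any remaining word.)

2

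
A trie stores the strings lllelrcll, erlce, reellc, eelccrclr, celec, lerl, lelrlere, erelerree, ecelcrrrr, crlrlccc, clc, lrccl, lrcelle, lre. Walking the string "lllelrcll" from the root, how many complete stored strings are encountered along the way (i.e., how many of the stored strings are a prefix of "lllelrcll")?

1

Traverse "lllelrcll" character by character; count nodes along the way that are marked as word ends.
Prefixes of the query that are stored words: "lllelrcll"
Count: 1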